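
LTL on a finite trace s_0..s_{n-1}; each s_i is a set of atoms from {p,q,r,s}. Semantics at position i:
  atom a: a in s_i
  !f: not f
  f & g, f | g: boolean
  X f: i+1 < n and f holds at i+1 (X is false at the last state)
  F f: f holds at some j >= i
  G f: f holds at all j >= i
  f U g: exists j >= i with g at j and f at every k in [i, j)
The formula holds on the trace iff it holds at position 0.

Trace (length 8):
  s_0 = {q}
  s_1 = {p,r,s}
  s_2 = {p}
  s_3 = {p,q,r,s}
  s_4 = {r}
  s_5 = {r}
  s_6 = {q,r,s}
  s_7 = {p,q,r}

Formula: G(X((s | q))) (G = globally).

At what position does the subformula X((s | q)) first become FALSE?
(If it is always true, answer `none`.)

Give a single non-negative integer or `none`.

Answer: 1

Derivation:
s_0={q}: X((s | q))=True (s | q)=True s=False q=True
s_1={p,r,s}: X((s | q))=False (s | q)=True s=True q=False
s_2={p}: X((s | q))=True (s | q)=False s=False q=False
s_3={p,q,r,s}: X((s | q))=False (s | q)=True s=True q=True
s_4={r}: X((s | q))=False (s | q)=False s=False q=False
s_5={r}: X((s | q))=True (s | q)=False s=False q=False
s_6={q,r,s}: X((s | q))=True (s | q)=True s=True q=True
s_7={p,q,r}: X((s | q))=False (s | q)=True s=False q=True
G(X((s | q))) holds globally = False
First violation at position 1.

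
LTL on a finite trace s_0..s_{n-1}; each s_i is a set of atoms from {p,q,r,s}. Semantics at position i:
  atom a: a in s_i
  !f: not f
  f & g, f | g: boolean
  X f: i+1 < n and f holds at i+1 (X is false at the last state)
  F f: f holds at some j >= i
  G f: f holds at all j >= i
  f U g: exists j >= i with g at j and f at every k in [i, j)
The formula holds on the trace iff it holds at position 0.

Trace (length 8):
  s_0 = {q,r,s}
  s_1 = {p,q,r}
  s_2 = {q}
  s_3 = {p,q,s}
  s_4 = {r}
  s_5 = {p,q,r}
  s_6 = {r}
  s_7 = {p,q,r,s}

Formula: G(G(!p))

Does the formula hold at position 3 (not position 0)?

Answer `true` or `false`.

s_0={q,r,s}: G(G(!p))=False G(!p)=False !p=True p=False
s_1={p,q,r}: G(G(!p))=False G(!p)=False !p=False p=True
s_2={q}: G(G(!p))=False G(!p)=False !p=True p=False
s_3={p,q,s}: G(G(!p))=False G(!p)=False !p=False p=True
s_4={r}: G(G(!p))=False G(!p)=False !p=True p=False
s_5={p,q,r}: G(G(!p))=False G(!p)=False !p=False p=True
s_6={r}: G(G(!p))=False G(!p)=False !p=True p=False
s_7={p,q,r,s}: G(G(!p))=False G(!p)=False !p=False p=True
Evaluating at position 3: result = False

Answer: false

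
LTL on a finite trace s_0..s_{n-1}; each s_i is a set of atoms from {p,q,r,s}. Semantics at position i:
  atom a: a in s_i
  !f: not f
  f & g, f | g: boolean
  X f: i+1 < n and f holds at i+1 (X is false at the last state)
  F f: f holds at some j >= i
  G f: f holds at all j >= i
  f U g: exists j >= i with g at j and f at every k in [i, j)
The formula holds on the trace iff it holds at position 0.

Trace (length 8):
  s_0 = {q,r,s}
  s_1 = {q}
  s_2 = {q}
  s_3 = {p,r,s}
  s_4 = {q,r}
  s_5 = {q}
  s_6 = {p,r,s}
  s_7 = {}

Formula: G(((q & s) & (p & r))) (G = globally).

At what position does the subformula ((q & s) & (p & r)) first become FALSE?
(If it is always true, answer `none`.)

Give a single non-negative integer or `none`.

s_0={q,r,s}: ((q & s) & (p & r))=False (q & s)=True q=True s=True (p & r)=False p=False r=True
s_1={q}: ((q & s) & (p & r))=False (q & s)=False q=True s=False (p & r)=False p=False r=False
s_2={q}: ((q & s) & (p & r))=False (q & s)=False q=True s=False (p & r)=False p=False r=False
s_3={p,r,s}: ((q & s) & (p & r))=False (q & s)=False q=False s=True (p & r)=True p=True r=True
s_4={q,r}: ((q & s) & (p & r))=False (q & s)=False q=True s=False (p & r)=False p=False r=True
s_5={q}: ((q & s) & (p & r))=False (q & s)=False q=True s=False (p & r)=False p=False r=False
s_6={p,r,s}: ((q & s) & (p & r))=False (q & s)=False q=False s=True (p & r)=True p=True r=True
s_7={}: ((q & s) & (p & r))=False (q & s)=False q=False s=False (p & r)=False p=False r=False
G(((q & s) & (p & r))) holds globally = False
First violation at position 0.

Answer: 0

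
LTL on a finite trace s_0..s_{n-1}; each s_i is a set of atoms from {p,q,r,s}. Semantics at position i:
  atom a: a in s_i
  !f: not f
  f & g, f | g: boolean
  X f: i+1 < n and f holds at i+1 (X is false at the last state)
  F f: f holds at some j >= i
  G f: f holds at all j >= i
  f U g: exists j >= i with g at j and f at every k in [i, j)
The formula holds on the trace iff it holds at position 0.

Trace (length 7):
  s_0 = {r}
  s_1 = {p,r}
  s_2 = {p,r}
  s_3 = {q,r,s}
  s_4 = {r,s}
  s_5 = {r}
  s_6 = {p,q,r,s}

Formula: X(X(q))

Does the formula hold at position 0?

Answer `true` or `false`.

Answer: false

Derivation:
s_0={r}: X(X(q))=False X(q)=False q=False
s_1={p,r}: X(X(q))=True X(q)=False q=False
s_2={p,r}: X(X(q))=False X(q)=True q=False
s_3={q,r,s}: X(X(q))=False X(q)=False q=True
s_4={r,s}: X(X(q))=True X(q)=False q=False
s_5={r}: X(X(q))=False X(q)=True q=False
s_6={p,q,r,s}: X(X(q))=False X(q)=False q=True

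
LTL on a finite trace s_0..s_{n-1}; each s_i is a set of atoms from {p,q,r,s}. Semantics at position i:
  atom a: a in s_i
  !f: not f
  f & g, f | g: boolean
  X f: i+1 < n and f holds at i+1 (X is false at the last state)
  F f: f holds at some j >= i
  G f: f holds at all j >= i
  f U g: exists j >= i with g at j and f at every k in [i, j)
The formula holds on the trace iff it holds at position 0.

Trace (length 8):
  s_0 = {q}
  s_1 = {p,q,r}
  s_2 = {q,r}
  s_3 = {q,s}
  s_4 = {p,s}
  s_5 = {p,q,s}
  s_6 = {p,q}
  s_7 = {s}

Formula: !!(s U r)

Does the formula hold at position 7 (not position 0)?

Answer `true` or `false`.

s_0={q}: !!(s U r)=False !(s U r)=True (s U r)=False s=False r=False
s_1={p,q,r}: !!(s U r)=True !(s U r)=False (s U r)=True s=False r=True
s_2={q,r}: !!(s U r)=True !(s U r)=False (s U r)=True s=False r=True
s_3={q,s}: !!(s U r)=False !(s U r)=True (s U r)=False s=True r=False
s_4={p,s}: !!(s U r)=False !(s U r)=True (s U r)=False s=True r=False
s_5={p,q,s}: !!(s U r)=False !(s U r)=True (s U r)=False s=True r=False
s_6={p,q}: !!(s U r)=False !(s U r)=True (s U r)=False s=False r=False
s_7={s}: !!(s U r)=False !(s U r)=True (s U r)=False s=True r=False
Evaluating at position 7: result = False

Answer: false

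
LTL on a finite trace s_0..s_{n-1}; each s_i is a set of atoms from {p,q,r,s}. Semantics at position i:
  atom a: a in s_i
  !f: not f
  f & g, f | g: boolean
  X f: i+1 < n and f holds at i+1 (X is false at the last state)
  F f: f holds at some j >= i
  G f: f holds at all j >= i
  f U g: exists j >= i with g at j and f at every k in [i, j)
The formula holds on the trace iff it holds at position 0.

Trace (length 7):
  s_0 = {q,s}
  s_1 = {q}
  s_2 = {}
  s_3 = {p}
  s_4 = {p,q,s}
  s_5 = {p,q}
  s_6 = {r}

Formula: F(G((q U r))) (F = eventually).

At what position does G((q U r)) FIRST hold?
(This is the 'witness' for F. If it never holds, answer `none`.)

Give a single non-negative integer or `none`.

s_0={q,s}: G((q U r))=False (q U r)=False q=True r=False
s_1={q}: G((q U r))=False (q U r)=False q=True r=False
s_2={}: G((q U r))=False (q U r)=False q=False r=False
s_3={p}: G((q U r))=False (q U r)=False q=False r=False
s_4={p,q,s}: G((q U r))=True (q U r)=True q=True r=False
s_5={p,q}: G((q U r))=True (q U r)=True q=True r=False
s_6={r}: G((q U r))=True (q U r)=True q=False r=True
F(G((q U r))) holds; first witness at position 4.

Answer: 4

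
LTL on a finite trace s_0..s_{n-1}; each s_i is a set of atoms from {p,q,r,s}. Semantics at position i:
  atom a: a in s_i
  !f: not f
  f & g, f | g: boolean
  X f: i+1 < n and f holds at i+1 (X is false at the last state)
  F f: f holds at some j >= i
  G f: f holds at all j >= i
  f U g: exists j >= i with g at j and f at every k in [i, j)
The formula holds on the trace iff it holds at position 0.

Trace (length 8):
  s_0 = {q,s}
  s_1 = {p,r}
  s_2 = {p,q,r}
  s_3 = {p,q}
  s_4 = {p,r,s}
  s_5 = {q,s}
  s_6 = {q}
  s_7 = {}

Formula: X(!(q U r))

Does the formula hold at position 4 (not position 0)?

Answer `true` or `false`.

s_0={q,s}: X(!(q U r))=False !(q U r)=False (q U r)=True q=True r=False
s_1={p,r}: X(!(q U r))=False !(q U r)=False (q U r)=True q=False r=True
s_2={p,q,r}: X(!(q U r))=False !(q U r)=False (q U r)=True q=True r=True
s_3={p,q}: X(!(q U r))=False !(q U r)=False (q U r)=True q=True r=False
s_4={p,r,s}: X(!(q U r))=True !(q U r)=False (q U r)=True q=False r=True
s_5={q,s}: X(!(q U r))=True !(q U r)=True (q U r)=False q=True r=False
s_6={q}: X(!(q U r))=True !(q U r)=True (q U r)=False q=True r=False
s_7={}: X(!(q U r))=False !(q U r)=True (q U r)=False q=False r=False
Evaluating at position 4: result = True

Answer: true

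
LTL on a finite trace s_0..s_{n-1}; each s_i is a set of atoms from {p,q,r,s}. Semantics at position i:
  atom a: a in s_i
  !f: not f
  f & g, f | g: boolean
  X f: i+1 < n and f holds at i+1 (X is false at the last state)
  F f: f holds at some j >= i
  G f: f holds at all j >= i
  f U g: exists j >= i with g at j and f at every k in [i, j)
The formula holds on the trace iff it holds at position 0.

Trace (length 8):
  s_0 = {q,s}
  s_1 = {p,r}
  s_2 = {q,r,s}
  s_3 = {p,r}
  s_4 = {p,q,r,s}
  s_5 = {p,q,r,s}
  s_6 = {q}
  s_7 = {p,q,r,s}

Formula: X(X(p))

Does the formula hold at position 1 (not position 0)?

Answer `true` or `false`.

Answer: true

Derivation:
s_0={q,s}: X(X(p))=False X(p)=True p=False
s_1={p,r}: X(X(p))=True X(p)=False p=True
s_2={q,r,s}: X(X(p))=True X(p)=True p=False
s_3={p,r}: X(X(p))=True X(p)=True p=True
s_4={p,q,r,s}: X(X(p))=False X(p)=True p=True
s_5={p,q,r,s}: X(X(p))=True X(p)=False p=True
s_6={q}: X(X(p))=False X(p)=True p=False
s_7={p,q,r,s}: X(X(p))=False X(p)=False p=True
Evaluating at position 1: result = True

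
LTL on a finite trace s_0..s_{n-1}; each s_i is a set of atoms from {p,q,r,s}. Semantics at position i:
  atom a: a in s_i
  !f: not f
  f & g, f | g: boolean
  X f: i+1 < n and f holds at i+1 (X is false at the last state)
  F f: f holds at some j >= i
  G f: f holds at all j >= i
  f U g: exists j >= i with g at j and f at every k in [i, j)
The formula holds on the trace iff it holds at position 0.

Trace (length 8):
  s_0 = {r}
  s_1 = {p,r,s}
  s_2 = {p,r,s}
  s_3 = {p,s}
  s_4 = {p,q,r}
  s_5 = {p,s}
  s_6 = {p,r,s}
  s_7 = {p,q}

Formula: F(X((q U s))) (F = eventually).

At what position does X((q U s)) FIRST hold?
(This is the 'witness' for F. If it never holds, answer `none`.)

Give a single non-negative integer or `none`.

s_0={r}: X((q U s))=True (q U s)=False q=False s=False
s_1={p,r,s}: X((q U s))=True (q U s)=True q=False s=True
s_2={p,r,s}: X((q U s))=True (q U s)=True q=False s=True
s_3={p,s}: X((q U s))=True (q U s)=True q=False s=True
s_4={p,q,r}: X((q U s))=True (q U s)=True q=True s=False
s_5={p,s}: X((q U s))=True (q U s)=True q=False s=True
s_6={p,r,s}: X((q U s))=False (q U s)=True q=False s=True
s_7={p,q}: X((q U s))=False (q U s)=False q=True s=False
F(X((q U s))) holds; first witness at position 0.

Answer: 0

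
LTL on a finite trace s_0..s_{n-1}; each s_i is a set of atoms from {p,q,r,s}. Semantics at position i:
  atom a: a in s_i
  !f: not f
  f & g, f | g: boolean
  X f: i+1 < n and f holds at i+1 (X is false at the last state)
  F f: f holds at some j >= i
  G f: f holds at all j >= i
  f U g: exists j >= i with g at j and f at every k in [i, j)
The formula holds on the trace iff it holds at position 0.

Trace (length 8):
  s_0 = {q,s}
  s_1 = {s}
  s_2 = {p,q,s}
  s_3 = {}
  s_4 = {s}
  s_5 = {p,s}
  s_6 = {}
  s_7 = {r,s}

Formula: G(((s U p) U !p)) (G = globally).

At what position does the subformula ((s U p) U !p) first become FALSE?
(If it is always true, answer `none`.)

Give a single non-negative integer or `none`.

s_0={q,s}: ((s U p) U !p)=True (s U p)=True s=True p=False !p=True
s_1={s}: ((s U p) U !p)=True (s U p)=True s=True p=False !p=True
s_2={p,q,s}: ((s U p) U !p)=True (s U p)=True s=True p=True !p=False
s_3={}: ((s U p) U !p)=True (s U p)=False s=False p=False !p=True
s_4={s}: ((s U p) U !p)=True (s U p)=True s=True p=False !p=True
s_5={p,s}: ((s U p) U !p)=True (s U p)=True s=True p=True !p=False
s_6={}: ((s U p) U !p)=True (s U p)=False s=False p=False !p=True
s_7={r,s}: ((s U p) U !p)=True (s U p)=False s=True p=False !p=True
G(((s U p) U !p)) holds globally = True
No violation — formula holds at every position.

Answer: none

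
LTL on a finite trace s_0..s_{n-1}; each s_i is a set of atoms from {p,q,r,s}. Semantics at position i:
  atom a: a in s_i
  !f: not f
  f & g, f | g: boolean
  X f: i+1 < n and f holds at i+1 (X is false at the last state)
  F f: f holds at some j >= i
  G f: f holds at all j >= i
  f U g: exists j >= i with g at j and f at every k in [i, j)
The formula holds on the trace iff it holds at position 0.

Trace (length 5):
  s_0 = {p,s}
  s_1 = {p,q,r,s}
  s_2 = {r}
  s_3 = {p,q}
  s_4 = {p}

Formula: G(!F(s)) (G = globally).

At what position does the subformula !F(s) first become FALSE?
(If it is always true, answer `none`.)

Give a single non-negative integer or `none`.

Answer: 0

Derivation:
s_0={p,s}: !F(s)=False F(s)=True s=True
s_1={p,q,r,s}: !F(s)=False F(s)=True s=True
s_2={r}: !F(s)=True F(s)=False s=False
s_3={p,q}: !F(s)=True F(s)=False s=False
s_4={p}: !F(s)=True F(s)=False s=False
G(!F(s)) holds globally = False
First violation at position 0.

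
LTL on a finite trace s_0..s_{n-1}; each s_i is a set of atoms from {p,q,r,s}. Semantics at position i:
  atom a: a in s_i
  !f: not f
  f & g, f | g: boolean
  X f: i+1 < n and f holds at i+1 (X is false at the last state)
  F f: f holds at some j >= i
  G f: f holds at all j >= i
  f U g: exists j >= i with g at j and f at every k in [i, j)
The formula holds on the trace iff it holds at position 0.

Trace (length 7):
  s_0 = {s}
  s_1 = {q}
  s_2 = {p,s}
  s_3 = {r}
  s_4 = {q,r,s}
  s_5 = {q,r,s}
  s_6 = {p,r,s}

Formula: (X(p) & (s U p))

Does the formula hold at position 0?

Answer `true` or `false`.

s_0={s}: (X(p) & (s U p))=False X(p)=False p=False (s U p)=False s=True
s_1={q}: (X(p) & (s U p))=False X(p)=True p=False (s U p)=False s=False
s_2={p,s}: (X(p) & (s U p))=False X(p)=False p=True (s U p)=True s=True
s_3={r}: (X(p) & (s U p))=False X(p)=False p=False (s U p)=False s=False
s_4={q,r,s}: (X(p) & (s U p))=False X(p)=False p=False (s U p)=True s=True
s_5={q,r,s}: (X(p) & (s U p))=True X(p)=True p=False (s U p)=True s=True
s_6={p,r,s}: (X(p) & (s U p))=False X(p)=False p=True (s U p)=True s=True

Answer: false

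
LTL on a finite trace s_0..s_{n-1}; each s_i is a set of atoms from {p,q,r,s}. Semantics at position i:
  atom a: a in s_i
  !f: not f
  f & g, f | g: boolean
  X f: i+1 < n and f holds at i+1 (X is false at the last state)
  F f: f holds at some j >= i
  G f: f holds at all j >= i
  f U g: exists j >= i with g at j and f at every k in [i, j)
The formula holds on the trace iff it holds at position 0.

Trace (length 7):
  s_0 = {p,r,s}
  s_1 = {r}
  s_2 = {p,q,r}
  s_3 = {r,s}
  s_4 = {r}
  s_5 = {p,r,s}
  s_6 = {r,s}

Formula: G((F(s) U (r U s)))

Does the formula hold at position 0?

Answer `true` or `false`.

Answer: true

Derivation:
s_0={p,r,s}: G((F(s) U (r U s)))=True (F(s) U (r U s))=True F(s)=True s=True (r U s)=True r=True
s_1={r}: G((F(s) U (r U s)))=True (F(s) U (r U s))=True F(s)=True s=False (r U s)=True r=True
s_2={p,q,r}: G((F(s) U (r U s)))=True (F(s) U (r U s))=True F(s)=True s=False (r U s)=True r=True
s_3={r,s}: G((F(s) U (r U s)))=True (F(s) U (r U s))=True F(s)=True s=True (r U s)=True r=True
s_4={r}: G((F(s) U (r U s)))=True (F(s) U (r U s))=True F(s)=True s=False (r U s)=True r=True
s_5={p,r,s}: G((F(s) U (r U s)))=True (F(s) U (r U s))=True F(s)=True s=True (r U s)=True r=True
s_6={r,s}: G((F(s) U (r U s)))=True (F(s) U (r U s))=True F(s)=True s=True (r U s)=True r=True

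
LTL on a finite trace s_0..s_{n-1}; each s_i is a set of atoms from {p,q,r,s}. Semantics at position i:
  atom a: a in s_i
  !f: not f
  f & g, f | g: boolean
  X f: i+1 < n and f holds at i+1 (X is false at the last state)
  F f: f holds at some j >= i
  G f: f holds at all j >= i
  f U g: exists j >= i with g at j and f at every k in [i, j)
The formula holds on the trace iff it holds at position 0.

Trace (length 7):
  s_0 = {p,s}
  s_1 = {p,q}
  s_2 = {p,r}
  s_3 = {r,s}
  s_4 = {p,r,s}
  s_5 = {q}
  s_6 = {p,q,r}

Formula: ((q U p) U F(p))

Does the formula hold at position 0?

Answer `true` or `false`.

Answer: true

Derivation:
s_0={p,s}: ((q U p) U F(p))=True (q U p)=True q=False p=True F(p)=True
s_1={p,q}: ((q U p) U F(p))=True (q U p)=True q=True p=True F(p)=True
s_2={p,r}: ((q U p) U F(p))=True (q U p)=True q=False p=True F(p)=True
s_3={r,s}: ((q U p) U F(p))=True (q U p)=False q=False p=False F(p)=True
s_4={p,r,s}: ((q U p) U F(p))=True (q U p)=True q=False p=True F(p)=True
s_5={q}: ((q U p) U F(p))=True (q U p)=True q=True p=False F(p)=True
s_6={p,q,r}: ((q U p) U F(p))=True (q U p)=True q=True p=True F(p)=True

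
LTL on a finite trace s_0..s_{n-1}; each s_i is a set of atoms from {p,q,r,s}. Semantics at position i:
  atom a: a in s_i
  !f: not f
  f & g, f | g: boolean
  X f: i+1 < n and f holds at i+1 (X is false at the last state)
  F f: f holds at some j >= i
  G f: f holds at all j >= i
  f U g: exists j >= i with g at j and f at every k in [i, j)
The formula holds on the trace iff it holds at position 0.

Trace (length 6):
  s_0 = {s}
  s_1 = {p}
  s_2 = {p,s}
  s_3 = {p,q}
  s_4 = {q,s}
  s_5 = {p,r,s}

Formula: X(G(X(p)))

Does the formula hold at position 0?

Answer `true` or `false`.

s_0={s}: X(G(X(p)))=False G(X(p))=False X(p)=True p=False
s_1={p}: X(G(X(p)))=False G(X(p))=False X(p)=True p=True
s_2={p,s}: X(G(X(p)))=False G(X(p))=False X(p)=True p=True
s_3={p,q}: X(G(X(p)))=False G(X(p))=False X(p)=False p=True
s_4={q,s}: X(G(X(p)))=False G(X(p))=False X(p)=True p=False
s_5={p,r,s}: X(G(X(p)))=False G(X(p))=False X(p)=False p=True

Answer: false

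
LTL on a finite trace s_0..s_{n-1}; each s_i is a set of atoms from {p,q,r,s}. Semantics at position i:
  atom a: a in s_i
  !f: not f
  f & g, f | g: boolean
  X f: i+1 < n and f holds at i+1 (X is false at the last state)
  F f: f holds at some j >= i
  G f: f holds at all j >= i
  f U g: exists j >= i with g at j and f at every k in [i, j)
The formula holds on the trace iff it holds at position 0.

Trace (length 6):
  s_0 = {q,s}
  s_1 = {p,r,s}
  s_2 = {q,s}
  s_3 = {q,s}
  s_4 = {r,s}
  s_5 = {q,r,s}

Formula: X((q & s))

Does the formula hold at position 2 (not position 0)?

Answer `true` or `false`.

Answer: true

Derivation:
s_0={q,s}: X((q & s))=False (q & s)=True q=True s=True
s_1={p,r,s}: X((q & s))=True (q & s)=False q=False s=True
s_2={q,s}: X((q & s))=True (q & s)=True q=True s=True
s_3={q,s}: X((q & s))=False (q & s)=True q=True s=True
s_4={r,s}: X((q & s))=True (q & s)=False q=False s=True
s_5={q,r,s}: X((q & s))=False (q & s)=True q=True s=True
Evaluating at position 2: result = True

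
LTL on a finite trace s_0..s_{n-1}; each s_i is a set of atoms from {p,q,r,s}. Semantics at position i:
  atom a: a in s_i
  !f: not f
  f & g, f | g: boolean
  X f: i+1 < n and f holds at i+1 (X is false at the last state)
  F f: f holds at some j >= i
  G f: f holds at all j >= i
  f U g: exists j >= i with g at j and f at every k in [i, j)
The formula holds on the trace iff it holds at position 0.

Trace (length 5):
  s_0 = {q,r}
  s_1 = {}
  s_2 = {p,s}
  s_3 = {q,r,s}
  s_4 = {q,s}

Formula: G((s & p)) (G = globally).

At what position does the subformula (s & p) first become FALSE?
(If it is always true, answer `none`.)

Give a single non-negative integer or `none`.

Answer: 0

Derivation:
s_0={q,r}: (s & p)=False s=False p=False
s_1={}: (s & p)=False s=False p=False
s_2={p,s}: (s & p)=True s=True p=True
s_3={q,r,s}: (s & p)=False s=True p=False
s_4={q,s}: (s & p)=False s=True p=False
G((s & p)) holds globally = False
First violation at position 0.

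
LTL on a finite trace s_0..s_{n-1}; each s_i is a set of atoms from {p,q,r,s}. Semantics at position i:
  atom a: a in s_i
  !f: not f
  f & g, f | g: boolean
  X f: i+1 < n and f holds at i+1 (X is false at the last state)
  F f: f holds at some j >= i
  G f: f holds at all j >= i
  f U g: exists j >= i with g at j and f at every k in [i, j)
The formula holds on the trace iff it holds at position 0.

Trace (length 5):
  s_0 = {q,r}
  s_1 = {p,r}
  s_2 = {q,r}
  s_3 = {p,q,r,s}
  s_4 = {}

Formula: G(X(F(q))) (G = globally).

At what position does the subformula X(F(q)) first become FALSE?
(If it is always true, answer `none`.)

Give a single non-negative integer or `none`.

Answer: 3

Derivation:
s_0={q,r}: X(F(q))=True F(q)=True q=True
s_1={p,r}: X(F(q))=True F(q)=True q=False
s_2={q,r}: X(F(q))=True F(q)=True q=True
s_3={p,q,r,s}: X(F(q))=False F(q)=True q=True
s_4={}: X(F(q))=False F(q)=False q=False
G(X(F(q))) holds globally = False
First violation at position 3.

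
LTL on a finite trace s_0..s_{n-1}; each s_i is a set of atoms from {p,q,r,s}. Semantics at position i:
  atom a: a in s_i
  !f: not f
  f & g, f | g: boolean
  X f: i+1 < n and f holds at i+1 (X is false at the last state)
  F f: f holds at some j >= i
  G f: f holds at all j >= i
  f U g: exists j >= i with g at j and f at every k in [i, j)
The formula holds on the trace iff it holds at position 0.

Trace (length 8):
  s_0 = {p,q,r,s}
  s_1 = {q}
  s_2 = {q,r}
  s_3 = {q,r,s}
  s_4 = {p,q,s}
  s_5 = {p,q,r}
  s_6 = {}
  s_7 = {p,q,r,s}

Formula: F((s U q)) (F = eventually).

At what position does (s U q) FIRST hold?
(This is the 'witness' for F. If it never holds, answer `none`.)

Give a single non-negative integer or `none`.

Answer: 0

Derivation:
s_0={p,q,r,s}: (s U q)=True s=True q=True
s_1={q}: (s U q)=True s=False q=True
s_2={q,r}: (s U q)=True s=False q=True
s_3={q,r,s}: (s U q)=True s=True q=True
s_4={p,q,s}: (s U q)=True s=True q=True
s_5={p,q,r}: (s U q)=True s=False q=True
s_6={}: (s U q)=False s=False q=False
s_7={p,q,r,s}: (s U q)=True s=True q=True
F((s U q)) holds; first witness at position 0.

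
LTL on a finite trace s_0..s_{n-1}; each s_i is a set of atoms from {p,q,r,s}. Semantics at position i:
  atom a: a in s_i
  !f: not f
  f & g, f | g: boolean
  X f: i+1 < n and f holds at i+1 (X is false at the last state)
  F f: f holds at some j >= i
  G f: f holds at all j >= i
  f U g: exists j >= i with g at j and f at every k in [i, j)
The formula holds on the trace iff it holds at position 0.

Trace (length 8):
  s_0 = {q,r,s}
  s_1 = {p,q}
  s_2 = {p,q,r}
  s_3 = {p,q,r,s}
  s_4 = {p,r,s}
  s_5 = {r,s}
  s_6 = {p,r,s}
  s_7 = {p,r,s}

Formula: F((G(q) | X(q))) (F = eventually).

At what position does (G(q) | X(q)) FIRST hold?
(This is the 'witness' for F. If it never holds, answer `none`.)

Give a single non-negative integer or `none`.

Answer: 0

Derivation:
s_0={q,r,s}: (G(q) | X(q))=True G(q)=False q=True X(q)=True
s_1={p,q}: (G(q) | X(q))=True G(q)=False q=True X(q)=True
s_2={p,q,r}: (G(q) | X(q))=True G(q)=False q=True X(q)=True
s_3={p,q,r,s}: (G(q) | X(q))=False G(q)=False q=True X(q)=False
s_4={p,r,s}: (G(q) | X(q))=False G(q)=False q=False X(q)=False
s_5={r,s}: (G(q) | X(q))=False G(q)=False q=False X(q)=False
s_6={p,r,s}: (G(q) | X(q))=False G(q)=False q=False X(q)=False
s_7={p,r,s}: (G(q) | X(q))=False G(q)=False q=False X(q)=False
F((G(q) | X(q))) holds; first witness at position 0.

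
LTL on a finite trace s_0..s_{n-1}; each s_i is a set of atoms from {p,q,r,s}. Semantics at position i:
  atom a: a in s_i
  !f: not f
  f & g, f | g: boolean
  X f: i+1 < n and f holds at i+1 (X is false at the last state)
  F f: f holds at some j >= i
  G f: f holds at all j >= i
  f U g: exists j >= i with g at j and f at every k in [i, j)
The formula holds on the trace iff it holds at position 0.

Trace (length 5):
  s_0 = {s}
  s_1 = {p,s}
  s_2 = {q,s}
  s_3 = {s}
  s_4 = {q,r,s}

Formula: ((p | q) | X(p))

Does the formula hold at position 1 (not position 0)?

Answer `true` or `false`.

Answer: true

Derivation:
s_0={s}: ((p | q) | X(p))=True (p | q)=False p=False q=False X(p)=True
s_1={p,s}: ((p | q) | X(p))=True (p | q)=True p=True q=False X(p)=False
s_2={q,s}: ((p | q) | X(p))=True (p | q)=True p=False q=True X(p)=False
s_3={s}: ((p | q) | X(p))=False (p | q)=False p=False q=False X(p)=False
s_4={q,r,s}: ((p | q) | X(p))=True (p | q)=True p=False q=True X(p)=False
Evaluating at position 1: result = True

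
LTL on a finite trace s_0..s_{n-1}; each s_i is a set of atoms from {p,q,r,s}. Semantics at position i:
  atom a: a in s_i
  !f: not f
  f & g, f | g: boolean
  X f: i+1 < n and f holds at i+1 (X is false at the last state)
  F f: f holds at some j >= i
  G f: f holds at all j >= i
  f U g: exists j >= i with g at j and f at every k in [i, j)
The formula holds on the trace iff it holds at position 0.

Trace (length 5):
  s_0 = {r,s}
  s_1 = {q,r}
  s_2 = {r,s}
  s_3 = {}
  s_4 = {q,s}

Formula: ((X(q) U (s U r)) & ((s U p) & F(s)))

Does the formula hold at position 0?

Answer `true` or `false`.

Answer: false

Derivation:
s_0={r,s}: ((X(q) U (s U r)) & ((s U p) & F(s)))=False (X(q) U (s U r))=True X(q)=True q=False (s U r)=True s=True r=True ((s U p) & F(s))=False (s U p)=False p=False F(s)=True
s_1={q,r}: ((X(q) U (s U r)) & ((s U p) & F(s)))=False (X(q) U (s U r))=True X(q)=False q=True (s U r)=True s=False r=True ((s U p) & F(s))=False (s U p)=False p=False F(s)=True
s_2={r,s}: ((X(q) U (s U r)) & ((s U p) & F(s)))=False (X(q) U (s U r))=True X(q)=False q=False (s U r)=True s=True r=True ((s U p) & F(s))=False (s U p)=False p=False F(s)=True
s_3={}: ((X(q) U (s U r)) & ((s U p) & F(s)))=False (X(q) U (s U r))=False X(q)=True q=False (s U r)=False s=False r=False ((s U p) & F(s))=False (s U p)=False p=False F(s)=True
s_4={q,s}: ((X(q) U (s U r)) & ((s U p) & F(s)))=False (X(q) U (s U r))=False X(q)=False q=True (s U r)=False s=True r=False ((s U p) & F(s))=False (s U p)=False p=False F(s)=True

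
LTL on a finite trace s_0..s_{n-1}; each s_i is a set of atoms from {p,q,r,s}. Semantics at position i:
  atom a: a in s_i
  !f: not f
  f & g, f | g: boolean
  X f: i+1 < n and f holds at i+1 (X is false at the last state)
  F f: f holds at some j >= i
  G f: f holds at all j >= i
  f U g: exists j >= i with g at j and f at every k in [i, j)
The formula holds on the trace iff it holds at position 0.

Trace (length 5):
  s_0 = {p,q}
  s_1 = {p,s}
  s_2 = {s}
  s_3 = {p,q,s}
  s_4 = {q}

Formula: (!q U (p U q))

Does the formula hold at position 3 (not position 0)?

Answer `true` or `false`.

s_0={p,q}: (!q U (p U q))=True !q=False q=True (p U q)=True p=True
s_1={p,s}: (!q U (p U q))=True !q=True q=False (p U q)=False p=True
s_2={s}: (!q U (p U q))=True !q=True q=False (p U q)=False p=False
s_3={p,q,s}: (!q U (p U q))=True !q=False q=True (p U q)=True p=True
s_4={q}: (!q U (p U q))=True !q=False q=True (p U q)=True p=False
Evaluating at position 3: result = True

Answer: true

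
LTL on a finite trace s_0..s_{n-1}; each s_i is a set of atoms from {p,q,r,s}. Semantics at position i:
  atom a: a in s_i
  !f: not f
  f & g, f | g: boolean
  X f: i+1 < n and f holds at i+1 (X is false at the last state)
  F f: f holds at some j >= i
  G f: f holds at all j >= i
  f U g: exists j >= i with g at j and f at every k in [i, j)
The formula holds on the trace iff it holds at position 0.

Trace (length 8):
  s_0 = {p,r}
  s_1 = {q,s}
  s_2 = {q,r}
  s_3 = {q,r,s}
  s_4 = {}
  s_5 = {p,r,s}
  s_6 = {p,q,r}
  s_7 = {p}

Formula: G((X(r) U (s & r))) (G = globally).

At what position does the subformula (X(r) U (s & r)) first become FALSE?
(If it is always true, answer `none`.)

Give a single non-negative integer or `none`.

Answer: 0

Derivation:
s_0={p,r}: (X(r) U (s & r))=False X(r)=False r=True (s & r)=False s=False
s_1={q,s}: (X(r) U (s & r))=True X(r)=True r=False (s & r)=False s=True
s_2={q,r}: (X(r) U (s & r))=True X(r)=True r=True (s & r)=False s=False
s_3={q,r,s}: (X(r) U (s & r))=True X(r)=False r=True (s & r)=True s=True
s_4={}: (X(r) U (s & r))=True X(r)=True r=False (s & r)=False s=False
s_5={p,r,s}: (X(r) U (s & r))=True X(r)=True r=True (s & r)=True s=True
s_6={p,q,r}: (X(r) U (s & r))=False X(r)=False r=True (s & r)=False s=False
s_7={p}: (X(r) U (s & r))=False X(r)=False r=False (s & r)=False s=False
G((X(r) U (s & r))) holds globally = False
First violation at position 0.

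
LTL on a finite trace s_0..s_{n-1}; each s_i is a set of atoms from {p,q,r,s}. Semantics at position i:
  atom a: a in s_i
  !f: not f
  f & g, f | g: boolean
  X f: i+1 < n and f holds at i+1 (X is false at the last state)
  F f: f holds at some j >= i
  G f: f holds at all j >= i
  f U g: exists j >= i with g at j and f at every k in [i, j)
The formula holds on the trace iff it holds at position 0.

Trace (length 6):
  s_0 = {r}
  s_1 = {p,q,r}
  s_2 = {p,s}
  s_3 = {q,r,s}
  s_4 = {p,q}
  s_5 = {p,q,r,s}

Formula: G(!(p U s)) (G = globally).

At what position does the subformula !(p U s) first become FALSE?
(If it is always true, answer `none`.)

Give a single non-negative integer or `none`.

Answer: 1

Derivation:
s_0={r}: !(p U s)=True (p U s)=False p=False s=False
s_1={p,q,r}: !(p U s)=False (p U s)=True p=True s=False
s_2={p,s}: !(p U s)=False (p U s)=True p=True s=True
s_3={q,r,s}: !(p U s)=False (p U s)=True p=False s=True
s_4={p,q}: !(p U s)=False (p U s)=True p=True s=False
s_5={p,q,r,s}: !(p U s)=False (p U s)=True p=True s=True
G(!(p U s)) holds globally = False
First violation at position 1.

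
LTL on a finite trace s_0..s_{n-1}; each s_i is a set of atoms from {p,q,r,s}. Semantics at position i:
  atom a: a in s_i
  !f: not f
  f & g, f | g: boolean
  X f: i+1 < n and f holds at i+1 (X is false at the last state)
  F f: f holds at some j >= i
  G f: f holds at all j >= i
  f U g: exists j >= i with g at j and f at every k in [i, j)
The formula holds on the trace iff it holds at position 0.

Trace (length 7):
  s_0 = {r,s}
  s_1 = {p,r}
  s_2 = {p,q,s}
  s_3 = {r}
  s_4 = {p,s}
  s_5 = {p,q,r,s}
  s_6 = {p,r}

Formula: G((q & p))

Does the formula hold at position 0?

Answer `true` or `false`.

Answer: false

Derivation:
s_0={r,s}: G((q & p))=False (q & p)=False q=False p=False
s_1={p,r}: G((q & p))=False (q & p)=False q=False p=True
s_2={p,q,s}: G((q & p))=False (q & p)=True q=True p=True
s_3={r}: G((q & p))=False (q & p)=False q=False p=False
s_4={p,s}: G((q & p))=False (q & p)=False q=False p=True
s_5={p,q,r,s}: G((q & p))=False (q & p)=True q=True p=True
s_6={p,r}: G((q & p))=False (q & p)=False q=False p=True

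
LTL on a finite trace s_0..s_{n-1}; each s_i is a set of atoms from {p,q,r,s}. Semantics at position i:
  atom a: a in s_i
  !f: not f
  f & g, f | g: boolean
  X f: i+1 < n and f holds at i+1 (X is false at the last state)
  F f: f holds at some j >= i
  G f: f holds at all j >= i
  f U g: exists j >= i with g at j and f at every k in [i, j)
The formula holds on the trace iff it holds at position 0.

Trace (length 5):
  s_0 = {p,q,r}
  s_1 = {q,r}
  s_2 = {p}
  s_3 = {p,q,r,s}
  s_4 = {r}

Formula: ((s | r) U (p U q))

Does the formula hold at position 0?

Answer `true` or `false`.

s_0={p,q,r}: ((s | r) U (p U q))=True (s | r)=True s=False r=True (p U q)=True p=True q=True
s_1={q,r}: ((s | r) U (p U q))=True (s | r)=True s=False r=True (p U q)=True p=False q=True
s_2={p}: ((s | r) U (p U q))=True (s | r)=False s=False r=False (p U q)=True p=True q=False
s_3={p,q,r,s}: ((s | r) U (p U q))=True (s | r)=True s=True r=True (p U q)=True p=True q=True
s_4={r}: ((s | r) U (p U q))=False (s | r)=True s=False r=True (p U q)=False p=False q=False

Answer: true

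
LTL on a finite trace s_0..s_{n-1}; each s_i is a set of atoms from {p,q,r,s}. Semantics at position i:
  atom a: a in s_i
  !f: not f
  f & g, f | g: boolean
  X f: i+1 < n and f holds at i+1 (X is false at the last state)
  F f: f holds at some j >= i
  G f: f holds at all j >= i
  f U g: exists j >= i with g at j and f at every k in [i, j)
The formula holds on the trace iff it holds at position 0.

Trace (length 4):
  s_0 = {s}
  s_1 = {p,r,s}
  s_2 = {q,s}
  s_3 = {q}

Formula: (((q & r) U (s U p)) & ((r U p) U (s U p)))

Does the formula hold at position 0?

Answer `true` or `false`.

s_0={s}: (((q & r) U (s U p)) & ((r U p) U (s U p)))=True ((q & r) U (s U p))=True (q & r)=False q=False r=False (s U p)=True s=True p=False ((r U p) U (s U p))=True (r U p)=False
s_1={p,r,s}: (((q & r) U (s U p)) & ((r U p) U (s U p)))=True ((q & r) U (s U p))=True (q & r)=False q=False r=True (s U p)=True s=True p=True ((r U p) U (s U p))=True (r U p)=True
s_2={q,s}: (((q & r) U (s U p)) & ((r U p) U (s U p)))=False ((q & r) U (s U p))=False (q & r)=False q=True r=False (s U p)=False s=True p=False ((r U p) U (s U p))=False (r U p)=False
s_3={q}: (((q & r) U (s U p)) & ((r U p) U (s U p)))=False ((q & r) U (s U p))=False (q & r)=False q=True r=False (s U p)=False s=False p=False ((r U p) U (s U p))=False (r U p)=False

Answer: true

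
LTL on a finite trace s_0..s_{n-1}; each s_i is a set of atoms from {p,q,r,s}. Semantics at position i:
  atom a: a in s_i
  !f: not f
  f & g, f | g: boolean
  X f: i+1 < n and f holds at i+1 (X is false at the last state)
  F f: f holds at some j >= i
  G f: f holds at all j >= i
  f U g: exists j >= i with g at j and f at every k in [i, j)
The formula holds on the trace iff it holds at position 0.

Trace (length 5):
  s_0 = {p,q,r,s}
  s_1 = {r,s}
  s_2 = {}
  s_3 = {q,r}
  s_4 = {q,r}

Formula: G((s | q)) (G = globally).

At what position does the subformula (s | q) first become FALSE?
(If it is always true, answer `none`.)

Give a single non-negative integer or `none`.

Answer: 2

Derivation:
s_0={p,q,r,s}: (s | q)=True s=True q=True
s_1={r,s}: (s | q)=True s=True q=False
s_2={}: (s | q)=False s=False q=False
s_3={q,r}: (s | q)=True s=False q=True
s_4={q,r}: (s | q)=True s=False q=True
G((s | q)) holds globally = False
First violation at position 2.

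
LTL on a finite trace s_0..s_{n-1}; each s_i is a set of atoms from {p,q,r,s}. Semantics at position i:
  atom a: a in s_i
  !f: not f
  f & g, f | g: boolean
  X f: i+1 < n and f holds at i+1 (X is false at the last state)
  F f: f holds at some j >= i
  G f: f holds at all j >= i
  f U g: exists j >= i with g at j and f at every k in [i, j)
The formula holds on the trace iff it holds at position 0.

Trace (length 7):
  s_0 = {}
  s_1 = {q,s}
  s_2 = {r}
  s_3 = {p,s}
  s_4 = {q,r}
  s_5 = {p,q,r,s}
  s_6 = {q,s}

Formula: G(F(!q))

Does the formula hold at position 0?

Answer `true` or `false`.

s_0={}: G(F(!q))=False F(!q)=True !q=True q=False
s_1={q,s}: G(F(!q))=False F(!q)=True !q=False q=True
s_2={r}: G(F(!q))=False F(!q)=True !q=True q=False
s_3={p,s}: G(F(!q))=False F(!q)=True !q=True q=False
s_4={q,r}: G(F(!q))=False F(!q)=False !q=False q=True
s_5={p,q,r,s}: G(F(!q))=False F(!q)=False !q=False q=True
s_6={q,s}: G(F(!q))=False F(!q)=False !q=False q=True

Answer: false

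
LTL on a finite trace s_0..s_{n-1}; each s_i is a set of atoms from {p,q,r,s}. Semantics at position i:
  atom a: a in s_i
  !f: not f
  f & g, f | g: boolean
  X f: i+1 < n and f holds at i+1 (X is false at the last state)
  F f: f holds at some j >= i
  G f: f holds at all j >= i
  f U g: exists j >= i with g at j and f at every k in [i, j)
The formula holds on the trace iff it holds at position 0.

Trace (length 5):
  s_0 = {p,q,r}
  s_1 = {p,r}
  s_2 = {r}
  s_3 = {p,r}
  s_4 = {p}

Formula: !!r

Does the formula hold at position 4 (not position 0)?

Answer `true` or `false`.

Answer: false

Derivation:
s_0={p,q,r}: !!r=True !r=False r=True
s_1={p,r}: !!r=True !r=False r=True
s_2={r}: !!r=True !r=False r=True
s_3={p,r}: !!r=True !r=False r=True
s_4={p}: !!r=False !r=True r=False
Evaluating at position 4: result = False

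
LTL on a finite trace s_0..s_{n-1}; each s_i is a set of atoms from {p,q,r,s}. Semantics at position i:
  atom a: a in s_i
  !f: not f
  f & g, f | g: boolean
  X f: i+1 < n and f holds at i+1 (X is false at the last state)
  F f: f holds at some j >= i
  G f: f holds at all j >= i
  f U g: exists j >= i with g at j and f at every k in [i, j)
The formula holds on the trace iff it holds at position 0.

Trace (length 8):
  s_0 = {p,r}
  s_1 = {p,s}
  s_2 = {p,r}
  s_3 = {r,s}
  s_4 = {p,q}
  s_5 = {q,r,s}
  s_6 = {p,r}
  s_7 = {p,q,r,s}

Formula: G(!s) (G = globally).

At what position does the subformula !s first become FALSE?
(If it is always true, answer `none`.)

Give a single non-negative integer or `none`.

Answer: 1

Derivation:
s_0={p,r}: !s=True s=False
s_1={p,s}: !s=False s=True
s_2={p,r}: !s=True s=False
s_3={r,s}: !s=False s=True
s_4={p,q}: !s=True s=False
s_5={q,r,s}: !s=False s=True
s_6={p,r}: !s=True s=False
s_7={p,q,r,s}: !s=False s=True
G(!s) holds globally = False
First violation at position 1.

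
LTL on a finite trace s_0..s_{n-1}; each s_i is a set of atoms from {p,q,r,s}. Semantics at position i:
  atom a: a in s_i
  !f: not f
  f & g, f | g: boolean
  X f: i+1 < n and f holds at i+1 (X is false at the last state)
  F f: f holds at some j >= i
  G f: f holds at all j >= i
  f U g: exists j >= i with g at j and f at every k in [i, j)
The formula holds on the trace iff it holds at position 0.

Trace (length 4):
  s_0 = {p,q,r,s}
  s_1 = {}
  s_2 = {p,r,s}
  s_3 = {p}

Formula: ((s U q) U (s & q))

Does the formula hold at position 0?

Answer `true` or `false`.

Answer: true

Derivation:
s_0={p,q,r,s}: ((s U q) U (s & q))=True (s U q)=True s=True q=True (s & q)=True
s_1={}: ((s U q) U (s & q))=False (s U q)=False s=False q=False (s & q)=False
s_2={p,r,s}: ((s U q) U (s & q))=False (s U q)=False s=True q=False (s & q)=False
s_3={p}: ((s U q) U (s & q))=False (s U q)=False s=False q=False (s & q)=False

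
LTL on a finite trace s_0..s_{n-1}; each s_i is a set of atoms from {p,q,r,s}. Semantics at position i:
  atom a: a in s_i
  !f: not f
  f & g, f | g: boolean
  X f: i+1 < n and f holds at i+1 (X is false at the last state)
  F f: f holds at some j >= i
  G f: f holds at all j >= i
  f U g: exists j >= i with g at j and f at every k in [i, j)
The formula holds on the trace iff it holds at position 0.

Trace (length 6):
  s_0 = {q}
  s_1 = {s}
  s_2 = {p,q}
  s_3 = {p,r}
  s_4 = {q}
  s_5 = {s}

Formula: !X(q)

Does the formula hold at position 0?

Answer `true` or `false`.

Answer: true

Derivation:
s_0={q}: !X(q)=True X(q)=False q=True
s_1={s}: !X(q)=False X(q)=True q=False
s_2={p,q}: !X(q)=True X(q)=False q=True
s_3={p,r}: !X(q)=False X(q)=True q=False
s_4={q}: !X(q)=True X(q)=False q=True
s_5={s}: !X(q)=True X(q)=False q=False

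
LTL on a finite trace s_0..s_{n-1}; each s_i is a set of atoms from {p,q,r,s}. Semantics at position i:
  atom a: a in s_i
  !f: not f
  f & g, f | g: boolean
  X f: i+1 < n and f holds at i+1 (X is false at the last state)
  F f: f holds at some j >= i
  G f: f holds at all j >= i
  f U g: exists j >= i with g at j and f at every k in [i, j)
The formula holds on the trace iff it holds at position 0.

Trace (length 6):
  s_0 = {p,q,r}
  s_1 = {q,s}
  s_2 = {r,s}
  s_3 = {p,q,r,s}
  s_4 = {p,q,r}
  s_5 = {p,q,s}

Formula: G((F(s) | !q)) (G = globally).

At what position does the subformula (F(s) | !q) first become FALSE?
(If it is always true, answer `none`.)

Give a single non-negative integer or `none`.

Answer: none

Derivation:
s_0={p,q,r}: (F(s) | !q)=True F(s)=True s=False !q=False q=True
s_1={q,s}: (F(s) | !q)=True F(s)=True s=True !q=False q=True
s_2={r,s}: (F(s) | !q)=True F(s)=True s=True !q=True q=False
s_3={p,q,r,s}: (F(s) | !q)=True F(s)=True s=True !q=False q=True
s_4={p,q,r}: (F(s) | !q)=True F(s)=True s=False !q=False q=True
s_5={p,q,s}: (F(s) | !q)=True F(s)=True s=True !q=False q=True
G((F(s) | !q)) holds globally = True
No violation — formula holds at every position.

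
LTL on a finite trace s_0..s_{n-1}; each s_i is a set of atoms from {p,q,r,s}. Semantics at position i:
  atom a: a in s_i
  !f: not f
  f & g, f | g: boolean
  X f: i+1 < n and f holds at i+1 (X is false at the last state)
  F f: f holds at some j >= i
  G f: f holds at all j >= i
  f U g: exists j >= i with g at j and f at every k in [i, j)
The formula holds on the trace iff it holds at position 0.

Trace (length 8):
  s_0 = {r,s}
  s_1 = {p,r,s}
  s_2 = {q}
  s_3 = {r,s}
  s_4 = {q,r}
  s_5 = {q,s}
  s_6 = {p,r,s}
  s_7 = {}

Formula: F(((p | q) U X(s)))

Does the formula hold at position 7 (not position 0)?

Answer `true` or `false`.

Answer: false

Derivation:
s_0={r,s}: F(((p | q) U X(s)))=True ((p | q) U X(s))=True (p | q)=False p=False q=False X(s)=True s=True
s_1={p,r,s}: F(((p | q) U X(s)))=True ((p | q) U X(s))=True (p | q)=True p=True q=False X(s)=False s=True
s_2={q}: F(((p | q) U X(s)))=True ((p | q) U X(s))=True (p | q)=True p=False q=True X(s)=True s=False
s_3={r,s}: F(((p | q) U X(s)))=True ((p | q) U X(s))=False (p | q)=False p=False q=False X(s)=False s=True
s_4={q,r}: F(((p | q) U X(s)))=True ((p | q) U X(s))=True (p | q)=True p=False q=True X(s)=True s=False
s_5={q,s}: F(((p | q) U X(s)))=True ((p | q) U X(s))=True (p | q)=True p=False q=True X(s)=True s=True
s_6={p,r,s}: F(((p | q) U X(s)))=False ((p | q) U X(s))=False (p | q)=True p=True q=False X(s)=False s=True
s_7={}: F(((p | q) U X(s)))=False ((p | q) U X(s))=False (p | q)=False p=False q=False X(s)=False s=False
Evaluating at position 7: result = False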